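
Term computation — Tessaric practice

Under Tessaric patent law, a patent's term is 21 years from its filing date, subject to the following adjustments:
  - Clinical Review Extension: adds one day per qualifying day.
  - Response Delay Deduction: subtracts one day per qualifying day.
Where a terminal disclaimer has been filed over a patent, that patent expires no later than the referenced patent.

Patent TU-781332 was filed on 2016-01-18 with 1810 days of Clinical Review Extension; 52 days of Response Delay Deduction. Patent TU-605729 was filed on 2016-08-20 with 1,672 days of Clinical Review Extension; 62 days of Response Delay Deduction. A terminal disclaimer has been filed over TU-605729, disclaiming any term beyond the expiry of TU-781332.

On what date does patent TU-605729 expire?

November 11, 2041

Natural term of TU-605729:
  Base: filing + 21 years → 20 August 2037.
  Clinical Review Extension: +1672 days → 19 March 2042.
  Response Delay Deduction: −62 days → 16 January 2042.
Expiry of referenced patent TU-781332:
  Base: filing + 21 years → 18 January 2037.
  Clinical Review Extension: +1810 days → 2 January 2042.
  Response Delay Deduction: −52 days → 11 November 2041.
Terminal disclaimer: TU-605729 expires on the earlier of 16 January 2042 and 11 November 2041.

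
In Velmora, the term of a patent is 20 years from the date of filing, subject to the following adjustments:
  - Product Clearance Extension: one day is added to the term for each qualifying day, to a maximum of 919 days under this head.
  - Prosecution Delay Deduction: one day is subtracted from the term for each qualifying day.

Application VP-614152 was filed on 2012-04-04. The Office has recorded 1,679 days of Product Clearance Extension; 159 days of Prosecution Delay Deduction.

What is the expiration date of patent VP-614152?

Base term: filing date + 20 years → 4 April 2032.
Product Clearance Extension: 1679 days claimed exceeds the 919-day cap, so +919 days → 10 October 2034.
Prosecution Delay Deduction: −159 days → 4 May 2034.

May 4, 2034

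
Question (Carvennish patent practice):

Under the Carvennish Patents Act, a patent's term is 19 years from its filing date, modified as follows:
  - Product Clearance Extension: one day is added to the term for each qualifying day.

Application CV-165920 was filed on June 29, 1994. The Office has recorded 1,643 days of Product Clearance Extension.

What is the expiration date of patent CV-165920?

Base term: filing date + 19 years → 29 June 2013.
Product Clearance Extension: +1643 days → 28 December 2017.

December 28, 2017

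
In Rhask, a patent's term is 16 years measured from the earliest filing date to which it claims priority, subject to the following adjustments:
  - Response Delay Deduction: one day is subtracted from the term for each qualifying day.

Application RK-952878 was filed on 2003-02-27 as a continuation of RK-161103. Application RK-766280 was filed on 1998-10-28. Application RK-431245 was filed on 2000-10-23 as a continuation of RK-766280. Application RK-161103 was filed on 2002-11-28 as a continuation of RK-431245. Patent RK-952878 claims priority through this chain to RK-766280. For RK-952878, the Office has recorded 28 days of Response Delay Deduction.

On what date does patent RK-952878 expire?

Earliest priority filing: 28 October 1998.
Base term: 28 October 1998 + 16 years → 28 October 2014.
Response Delay Deduction: −28 days → 30 September 2014.

2014-09-30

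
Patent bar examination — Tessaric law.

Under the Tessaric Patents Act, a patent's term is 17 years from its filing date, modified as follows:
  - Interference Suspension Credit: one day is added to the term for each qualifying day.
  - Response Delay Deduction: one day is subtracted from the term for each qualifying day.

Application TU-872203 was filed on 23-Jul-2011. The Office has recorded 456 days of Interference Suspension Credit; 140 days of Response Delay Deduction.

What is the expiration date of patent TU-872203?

Base term: filing date + 17 years → 23 July 2028.
Interference Suspension Credit: +456 days → 22 October 2029.
Response Delay Deduction: −140 days → 4 June 2029.

June 4, 2029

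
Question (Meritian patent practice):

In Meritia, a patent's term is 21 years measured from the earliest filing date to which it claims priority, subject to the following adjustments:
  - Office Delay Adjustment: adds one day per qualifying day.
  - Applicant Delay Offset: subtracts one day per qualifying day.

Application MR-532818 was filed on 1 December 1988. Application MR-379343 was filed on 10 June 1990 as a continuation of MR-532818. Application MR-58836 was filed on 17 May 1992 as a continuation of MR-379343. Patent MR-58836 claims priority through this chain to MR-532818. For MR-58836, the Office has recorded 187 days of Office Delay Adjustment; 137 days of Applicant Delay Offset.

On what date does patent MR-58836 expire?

Earliest priority filing: 1 December 1988.
Base term: 1 December 1988 + 21 years → 1 December 2009.
Office Delay Adjustment: +187 days → 6 June 2010.
Applicant Delay Offset: −137 days → 20 January 2010.

January 20, 2010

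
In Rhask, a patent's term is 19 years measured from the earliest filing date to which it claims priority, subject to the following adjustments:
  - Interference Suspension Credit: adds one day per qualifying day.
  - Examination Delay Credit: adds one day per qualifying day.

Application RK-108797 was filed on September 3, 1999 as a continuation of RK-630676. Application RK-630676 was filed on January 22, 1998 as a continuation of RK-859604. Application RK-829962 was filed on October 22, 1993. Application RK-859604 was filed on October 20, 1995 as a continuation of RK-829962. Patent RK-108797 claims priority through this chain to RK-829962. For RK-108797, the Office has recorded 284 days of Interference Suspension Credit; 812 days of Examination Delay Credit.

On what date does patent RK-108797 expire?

Earliest priority filing: 22 October 1993.
Base term: 22 October 1993 + 19 years → 22 October 2012.
Interference Suspension Credit: +284 days → 2 August 2013.
Examination Delay Credit: +812 days → 23 October 2015.

October 23, 2015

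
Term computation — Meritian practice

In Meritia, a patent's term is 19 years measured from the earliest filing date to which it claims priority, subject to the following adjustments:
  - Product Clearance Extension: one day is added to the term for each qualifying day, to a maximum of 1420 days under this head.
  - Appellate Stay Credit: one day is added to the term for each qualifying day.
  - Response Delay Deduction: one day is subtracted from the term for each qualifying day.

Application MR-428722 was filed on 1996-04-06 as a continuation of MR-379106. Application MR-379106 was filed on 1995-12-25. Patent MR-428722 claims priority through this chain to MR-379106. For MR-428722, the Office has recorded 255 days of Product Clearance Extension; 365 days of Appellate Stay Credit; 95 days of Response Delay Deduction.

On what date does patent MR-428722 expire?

June 2, 2016

Earliest priority filing: 25 December 1995.
Base term: 25 December 1995 + 19 years → 25 December 2014.
Product Clearance Extension: 255 days (within the 1420-day cap) → +255 days → 6 September 2015.
Appellate Stay Credit: +365 days → 5 September 2016.
Response Delay Deduction: −95 days → 2 June 2016.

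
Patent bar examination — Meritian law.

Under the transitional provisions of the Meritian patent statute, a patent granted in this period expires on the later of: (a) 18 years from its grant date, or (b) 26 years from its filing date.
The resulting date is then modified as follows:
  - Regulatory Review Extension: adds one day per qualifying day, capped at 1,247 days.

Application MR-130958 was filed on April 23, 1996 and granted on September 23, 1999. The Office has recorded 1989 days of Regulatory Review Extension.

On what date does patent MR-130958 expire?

September 21, 2025

(a) grant + 18 years → 23 September 2017.
(b) filing + 26 years → 23 April 2022.
Later of the two: 23 April 2022.
Regulatory Review Extension: 1989 days claimed exceeds the 1247-day cap, so +1247 days → 21 September 2025.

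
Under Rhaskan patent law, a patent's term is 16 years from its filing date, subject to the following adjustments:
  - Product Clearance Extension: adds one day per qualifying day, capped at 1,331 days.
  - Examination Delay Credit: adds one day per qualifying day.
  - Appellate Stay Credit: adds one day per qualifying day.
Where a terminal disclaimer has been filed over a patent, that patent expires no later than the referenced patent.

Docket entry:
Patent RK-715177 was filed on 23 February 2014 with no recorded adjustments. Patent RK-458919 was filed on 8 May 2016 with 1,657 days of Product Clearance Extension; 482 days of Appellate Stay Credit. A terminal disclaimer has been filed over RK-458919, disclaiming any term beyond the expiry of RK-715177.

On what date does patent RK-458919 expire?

Natural term of RK-458919:
  Base: filing + 16 years → 8 May 2032.
  Product Clearance Extension: 1657 days claimed exceeds the 1331-day cap, so +1331 days → 30 December 2035.
  Appellate Stay Credit: +482 days → 25 April 2037.
Expiry of referenced patent RK-715177:
  Base: filing + 16 years → 23 February 2030.
Terminal disclaimer: RK-458919 expires on the earlier of 25 April 2037 and 23 February 2030.

2030-02-23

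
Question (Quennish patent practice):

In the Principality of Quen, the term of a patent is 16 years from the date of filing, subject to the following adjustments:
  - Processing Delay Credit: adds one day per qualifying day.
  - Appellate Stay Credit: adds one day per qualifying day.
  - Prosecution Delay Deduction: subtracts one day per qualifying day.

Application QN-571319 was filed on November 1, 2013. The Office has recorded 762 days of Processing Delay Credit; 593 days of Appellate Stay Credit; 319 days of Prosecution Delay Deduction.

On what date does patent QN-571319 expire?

2032-09-02

Base term: filing date + 16 years → 1 November 2029.
Processing Delay Credit: +762 days → 3 December 2031.
Appellate Stay Credit: +593 days → 18 July 2033.
Prosecution Delay Deduction: −319 days → 2 September 2032.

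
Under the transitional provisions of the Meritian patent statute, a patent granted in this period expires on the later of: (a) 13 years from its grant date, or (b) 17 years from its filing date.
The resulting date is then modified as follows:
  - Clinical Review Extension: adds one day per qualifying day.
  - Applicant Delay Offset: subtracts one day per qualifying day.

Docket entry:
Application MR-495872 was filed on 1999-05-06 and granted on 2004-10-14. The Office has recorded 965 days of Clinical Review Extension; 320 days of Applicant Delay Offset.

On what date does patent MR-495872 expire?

(a) grant + 13 years → 14 October 2017.
(b) filing + 17 years → 6 May 2016.
Later of the two: 14 October 2017.
Clinical Review Extension: +965 days → 5 June 2020.
Applicant Delay Offset: −320 days → 21 July 2019.

2019-07-21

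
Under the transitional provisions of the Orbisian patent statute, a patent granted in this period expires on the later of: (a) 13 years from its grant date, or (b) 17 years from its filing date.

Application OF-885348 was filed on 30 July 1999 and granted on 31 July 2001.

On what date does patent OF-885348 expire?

2016-07-30

(a) grant + 13 years → 31 July 2014.
(b) filing + 17 years → 30 July 2016.
Later of the two: 30 July 2016.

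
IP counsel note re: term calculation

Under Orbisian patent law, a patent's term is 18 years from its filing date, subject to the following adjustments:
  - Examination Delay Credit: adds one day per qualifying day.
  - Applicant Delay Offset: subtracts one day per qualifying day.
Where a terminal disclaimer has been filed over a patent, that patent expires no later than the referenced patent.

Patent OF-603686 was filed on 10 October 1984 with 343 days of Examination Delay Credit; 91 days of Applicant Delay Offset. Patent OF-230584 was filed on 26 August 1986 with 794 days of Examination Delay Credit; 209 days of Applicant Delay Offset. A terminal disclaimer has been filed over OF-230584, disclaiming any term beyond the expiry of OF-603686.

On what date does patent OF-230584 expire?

2003-06-19

Natural term of OF-230584:
  Base: filing + 18 years → 26 August 2004.
  Examination Delay Credit: +794 days → 29 October 2006.
  Applicant Delay Offset: −209 days → 3 April 2006.
Expiry of referenced patent OF-603686:
  Base: filing + 18 years → 10 October 2002.
  Examination Delay Credit: +343 days → 18 September 2003.
  Applicant Delay Offset: −91 days → 19 June 2003.
Terminal disclaimer: OF-230584 expires on the earlier of 3 April 2006 and 19 June 2003.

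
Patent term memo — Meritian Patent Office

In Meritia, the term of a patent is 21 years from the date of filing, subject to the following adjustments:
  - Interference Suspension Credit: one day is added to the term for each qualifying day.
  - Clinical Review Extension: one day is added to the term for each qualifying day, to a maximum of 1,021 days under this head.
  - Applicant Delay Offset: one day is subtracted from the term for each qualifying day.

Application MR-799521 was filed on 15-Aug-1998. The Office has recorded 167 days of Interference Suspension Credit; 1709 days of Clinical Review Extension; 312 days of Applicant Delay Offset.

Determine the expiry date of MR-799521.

Base term: filing date + 21 years → 15 August 2019.
Interference Suspension Credit: +167 days → 29 January 2020.
Clinical Review Extension: 1709 days claimed exceeds the 1021-day cap, so +1021 days → 15 November 2022.
Applicant Delay Offset: −312 days → 7 January 2022.

2022-01-07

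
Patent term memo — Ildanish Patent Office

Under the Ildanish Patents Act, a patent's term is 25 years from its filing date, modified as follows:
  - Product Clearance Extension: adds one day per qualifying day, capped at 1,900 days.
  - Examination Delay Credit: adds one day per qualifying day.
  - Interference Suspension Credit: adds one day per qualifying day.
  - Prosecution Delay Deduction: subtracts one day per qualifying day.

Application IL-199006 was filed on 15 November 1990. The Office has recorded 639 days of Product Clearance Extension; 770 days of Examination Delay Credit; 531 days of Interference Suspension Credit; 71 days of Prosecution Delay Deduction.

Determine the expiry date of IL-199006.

2020-12-27

Base term: filing date + 25 years → 15 November 2015.
Product Clearance Extension: 639 days (within the 1900-day cap) → +639 days → 15 August 2017.
Examination Delay Credit: +770 days → 24 September 2019.
Interference Suspension Credit: +531 days → 8 March 2021.
Prosecution Delay Deduction: −71 days → 27 December 2020.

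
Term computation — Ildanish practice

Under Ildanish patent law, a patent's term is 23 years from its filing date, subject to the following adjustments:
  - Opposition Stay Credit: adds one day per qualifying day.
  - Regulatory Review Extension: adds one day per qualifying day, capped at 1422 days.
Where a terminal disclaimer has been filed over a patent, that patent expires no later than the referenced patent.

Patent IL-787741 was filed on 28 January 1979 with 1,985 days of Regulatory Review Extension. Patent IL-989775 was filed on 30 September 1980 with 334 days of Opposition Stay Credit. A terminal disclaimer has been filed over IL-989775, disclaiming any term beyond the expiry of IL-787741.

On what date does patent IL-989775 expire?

August 29, 2004

Natural term of IL-989775:
  Base: filing + 23 years → 30 September 2003.
  Opposition Stay Credit: +334 days → 29 August 2004.
Expiry of referenced patent IL-787741:
  Base: filing + 23 years → 28 January 2002.
  Regulatory Review Extension: 1985 days claimed exceeds the 1422-day cap, so +1422 days → 20 December 2005.
Terminal disclaimer: IL-989775 expires on the earlier of 29 August 2004 and 20 December 2005.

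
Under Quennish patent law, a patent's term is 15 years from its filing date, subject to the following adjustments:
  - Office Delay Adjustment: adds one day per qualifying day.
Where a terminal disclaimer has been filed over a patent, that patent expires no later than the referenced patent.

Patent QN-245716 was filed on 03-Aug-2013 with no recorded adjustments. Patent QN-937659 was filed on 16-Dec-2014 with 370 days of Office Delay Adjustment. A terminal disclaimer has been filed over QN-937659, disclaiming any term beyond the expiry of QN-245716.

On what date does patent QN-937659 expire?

Natural term of QN-937659:
  Base: filing + 15 years → 16 December 2029.
  Office Delay Adjustment: +370 days → 21 December 2030.
Expiry of referenced patent QN-245716:
  Base: filing + 15 years → 3 August 2028.
Terminal disclaimer: QN-937659 expires on the earlier of 21 December 2030 and 3 August 2028.

August 3, 2028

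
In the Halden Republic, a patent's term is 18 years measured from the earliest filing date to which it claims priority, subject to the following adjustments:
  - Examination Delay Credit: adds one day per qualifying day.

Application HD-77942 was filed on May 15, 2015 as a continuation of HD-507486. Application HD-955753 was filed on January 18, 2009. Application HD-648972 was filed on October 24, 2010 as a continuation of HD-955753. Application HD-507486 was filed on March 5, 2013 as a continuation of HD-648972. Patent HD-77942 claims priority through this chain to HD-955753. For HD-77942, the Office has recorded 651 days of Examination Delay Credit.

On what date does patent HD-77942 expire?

2028-10-30

Earliest priority filing: 18 January 2009.
Base term: 18 January 2009 + 18 years → 18 January 2027.
Examination Delay Credit: +651 days → 30 October 2028.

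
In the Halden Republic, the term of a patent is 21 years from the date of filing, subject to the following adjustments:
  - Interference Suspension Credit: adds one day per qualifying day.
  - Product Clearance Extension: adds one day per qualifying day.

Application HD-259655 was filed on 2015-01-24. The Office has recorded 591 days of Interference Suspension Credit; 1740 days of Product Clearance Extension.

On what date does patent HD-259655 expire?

Base term: filing date + 21 years → 24 January 2036.
Interference Suspension Credit: +591 days → 6 September 2037.
Product Clearance Extension: +1740 days → 12 June 2042.

2042-06-12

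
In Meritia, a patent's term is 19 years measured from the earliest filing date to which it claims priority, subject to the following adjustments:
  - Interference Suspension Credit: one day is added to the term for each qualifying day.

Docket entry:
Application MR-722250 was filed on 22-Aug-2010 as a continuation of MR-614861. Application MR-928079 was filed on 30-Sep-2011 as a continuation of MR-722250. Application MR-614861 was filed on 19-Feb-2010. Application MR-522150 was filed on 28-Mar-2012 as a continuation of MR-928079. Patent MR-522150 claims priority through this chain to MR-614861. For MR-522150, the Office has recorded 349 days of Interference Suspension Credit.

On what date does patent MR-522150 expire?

Earliest priority filing: 19 February 2010.
Base term: 19 February 2010 + 19 years → 19 February 2029.
Interference Suspension Credit: +349 days → 3 February 2030.

2030-02-03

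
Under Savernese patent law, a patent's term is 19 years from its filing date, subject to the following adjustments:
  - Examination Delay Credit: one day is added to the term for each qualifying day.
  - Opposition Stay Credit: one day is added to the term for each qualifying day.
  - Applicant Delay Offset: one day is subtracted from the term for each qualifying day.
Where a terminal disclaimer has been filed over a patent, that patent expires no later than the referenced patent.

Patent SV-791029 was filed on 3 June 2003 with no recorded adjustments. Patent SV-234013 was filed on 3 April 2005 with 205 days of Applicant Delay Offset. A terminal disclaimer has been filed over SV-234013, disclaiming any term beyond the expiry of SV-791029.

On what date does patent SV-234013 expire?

Natural term of SV-234013:
  Base: filing + 19 years → 3 April 2024.
  Applicant Delay Offset: −205 days → 11 September 2023.
Expiry of referenced patent SV-791029:
  Base: filing + 19 years → 3 June 2022.
Terminal disclaimer: SV-234013 expires on the earlier of 11 September 2023 and 3 June 2022.

June 3, 2022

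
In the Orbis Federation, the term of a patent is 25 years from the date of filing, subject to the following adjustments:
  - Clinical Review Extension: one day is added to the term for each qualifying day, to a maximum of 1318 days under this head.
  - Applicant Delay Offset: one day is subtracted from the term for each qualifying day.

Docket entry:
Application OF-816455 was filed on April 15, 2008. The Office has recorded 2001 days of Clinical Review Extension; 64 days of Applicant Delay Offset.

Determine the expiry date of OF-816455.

Base term: filing date + 25 years → 15 April 2033.
Clinical Review Extension: 2001 days claimed exceeds the 1318-day cap, so +1318 days → 23 November 2036.
Applicant Delay Offset: −64 days → 20 September 2036.

2036-09-20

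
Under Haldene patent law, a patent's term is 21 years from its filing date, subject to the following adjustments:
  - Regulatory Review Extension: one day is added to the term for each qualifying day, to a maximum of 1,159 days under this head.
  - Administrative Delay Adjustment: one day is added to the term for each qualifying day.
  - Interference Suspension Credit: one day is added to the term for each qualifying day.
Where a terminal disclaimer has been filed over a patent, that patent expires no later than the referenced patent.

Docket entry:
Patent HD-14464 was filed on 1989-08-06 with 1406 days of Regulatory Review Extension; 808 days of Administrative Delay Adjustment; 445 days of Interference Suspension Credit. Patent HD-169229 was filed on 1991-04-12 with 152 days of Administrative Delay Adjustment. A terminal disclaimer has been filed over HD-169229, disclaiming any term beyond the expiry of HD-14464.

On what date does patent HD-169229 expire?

September 11, 2012

Natural term of HD-169229:
  Base: filing + 21 years → 12 April 2012.
  Administrative Delay Adjustment: +152 days → 11 September 2012.
Expiry of referenced patent HD-14464:
  Base: filing + 21 years → 6 August 2010.
  Regulatory Review Extension: 1406 days claimed exceeds the 1159-day cap, so +1159 days → 8 October 2013.
  Administrative Delay Adjustment: +808 days → 25 December 2015.
  Interference Suspension Credit: +445 days → 14 March 2017.
Terminal disclaimer: HD-169229 expires on the earlier of 11 September 2012 and 14 March 2017.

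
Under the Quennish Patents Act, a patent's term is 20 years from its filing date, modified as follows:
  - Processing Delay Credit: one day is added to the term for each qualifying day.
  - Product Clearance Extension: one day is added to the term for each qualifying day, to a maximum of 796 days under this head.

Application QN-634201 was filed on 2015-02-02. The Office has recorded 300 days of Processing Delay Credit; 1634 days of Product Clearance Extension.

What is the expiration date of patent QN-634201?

Base term: filing date + 20 years → 2 February 2035.
Processing Delay Credit: +300 days → 29 November 2035.
Product Clearance Extension: 1634 days claimed exceeds the 796-day cap, so +796 days → 2 February 2038.

2038-02-02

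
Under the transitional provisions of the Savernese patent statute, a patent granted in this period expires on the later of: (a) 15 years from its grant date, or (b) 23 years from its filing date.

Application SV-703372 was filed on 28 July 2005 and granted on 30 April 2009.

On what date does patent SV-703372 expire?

July 28, 2028

(a) grant + 15 years → 30 April 2024.
(b) filing + 23 years → 28 July 2028.
Later of the two: 28 July 2028.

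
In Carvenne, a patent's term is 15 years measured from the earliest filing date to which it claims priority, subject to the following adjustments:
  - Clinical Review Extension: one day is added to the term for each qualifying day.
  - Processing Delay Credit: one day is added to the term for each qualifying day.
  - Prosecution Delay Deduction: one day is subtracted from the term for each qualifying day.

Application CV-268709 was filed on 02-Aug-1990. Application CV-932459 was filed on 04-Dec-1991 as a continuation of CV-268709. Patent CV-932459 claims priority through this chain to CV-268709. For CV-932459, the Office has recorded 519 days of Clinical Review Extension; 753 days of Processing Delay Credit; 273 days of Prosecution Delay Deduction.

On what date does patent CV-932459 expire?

April 27, 2008

Earliest priority filing: 2 August 1990.
Base term: 2 August 1990 + 15 years → 2 August 2005.
Clinical Review Extension: +519 days → 3 January 2007.
Processing Delay Credit: +753 days → 25 January 2009.
Prosecution Delay Deduction: −273 days → 27 April 2008.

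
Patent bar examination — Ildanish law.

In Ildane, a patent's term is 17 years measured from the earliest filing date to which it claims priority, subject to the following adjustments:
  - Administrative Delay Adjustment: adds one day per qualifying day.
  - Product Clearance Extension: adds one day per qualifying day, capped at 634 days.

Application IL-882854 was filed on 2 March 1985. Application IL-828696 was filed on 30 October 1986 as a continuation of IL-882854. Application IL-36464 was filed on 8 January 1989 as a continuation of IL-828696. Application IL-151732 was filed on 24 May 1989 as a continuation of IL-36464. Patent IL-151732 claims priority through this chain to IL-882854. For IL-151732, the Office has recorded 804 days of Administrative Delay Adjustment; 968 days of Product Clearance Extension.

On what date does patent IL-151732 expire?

Earliest priority filing: 2 March 1985.
Base term: 2 March 1985 + 17 years → 2 March 2002.
Administrative Delay Adjustment: +804 days → 14 May 2004.
Product Clearance Extension: 968 days claimed exceeds the 634-day cap, so +634 days → 7 February 2006.

2006-02-07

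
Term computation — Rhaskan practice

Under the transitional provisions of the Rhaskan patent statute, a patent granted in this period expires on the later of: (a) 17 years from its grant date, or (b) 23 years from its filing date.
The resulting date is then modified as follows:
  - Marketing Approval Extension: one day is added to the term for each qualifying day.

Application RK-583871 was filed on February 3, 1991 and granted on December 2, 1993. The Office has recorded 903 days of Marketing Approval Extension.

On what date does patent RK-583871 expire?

July 25, 2016

(a) grant + 17 years → 2 December 2010.
(b) filing + 23 years → 3 February 2014.
Later of the two: 3 February 2014.
Marketing Approval Extension: +903 days → 25 July 2016.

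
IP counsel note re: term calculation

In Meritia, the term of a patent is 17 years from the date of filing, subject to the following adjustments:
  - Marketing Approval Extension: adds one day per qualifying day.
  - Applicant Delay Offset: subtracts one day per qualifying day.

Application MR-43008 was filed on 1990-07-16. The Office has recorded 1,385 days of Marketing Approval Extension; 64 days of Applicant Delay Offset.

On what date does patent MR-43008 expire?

2011-02-26

Base term: filing date + 17 years → 16 July 2007.
Marketing Approval Extension: +1385 days → 1 May 2011.
Applicant Delay Offset: −64 days → 26 February 2011.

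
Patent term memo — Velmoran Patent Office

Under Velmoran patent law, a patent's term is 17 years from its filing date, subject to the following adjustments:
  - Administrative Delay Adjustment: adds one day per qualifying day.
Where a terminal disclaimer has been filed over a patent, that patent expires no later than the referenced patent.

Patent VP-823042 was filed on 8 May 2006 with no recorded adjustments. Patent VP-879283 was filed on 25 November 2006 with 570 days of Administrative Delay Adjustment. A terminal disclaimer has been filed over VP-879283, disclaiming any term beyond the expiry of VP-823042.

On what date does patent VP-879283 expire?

Natural term of VP-879283:
  Base: filing + 17 years → 25 November 2023.
  Administrative Delay Adjustment: +570 days → 17 June 2025.
Expiry of referenced patent VP-823042:
  Base: filing + 17 years → 8 May 2023.
Terminal disclaimer: VP-879283 expires on the earlier of 17 June 2025 and 8 May 2023.

2023-05-08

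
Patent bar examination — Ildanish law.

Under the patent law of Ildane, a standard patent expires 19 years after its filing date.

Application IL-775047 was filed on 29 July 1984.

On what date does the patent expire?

Filing date + 19 years → 29 July 2003.

2003-07-29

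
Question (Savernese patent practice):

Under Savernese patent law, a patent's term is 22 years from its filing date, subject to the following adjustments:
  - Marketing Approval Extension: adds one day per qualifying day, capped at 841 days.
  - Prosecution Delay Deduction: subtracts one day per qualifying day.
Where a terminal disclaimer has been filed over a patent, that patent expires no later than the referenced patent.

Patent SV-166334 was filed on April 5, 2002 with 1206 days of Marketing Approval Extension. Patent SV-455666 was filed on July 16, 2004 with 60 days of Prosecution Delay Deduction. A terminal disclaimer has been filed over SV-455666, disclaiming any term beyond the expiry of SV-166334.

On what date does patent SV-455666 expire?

Natural term of SV-455666:
  Base: filing + 22 years → 16 July 2026.
  Prosecution Delay Deduction: −60 days → 17 May 2026.
Expiry of referenced patent SV-166334:
  Base: filing + 22 years → 5 April 2024.
  Marketing Approval Extension: 1206 days claimed exceeds the 841-day cap, so +841 days → 25 July 2026.
Terminal disclaimer: SV-455666 expires on the earlier of 17 May 2026 and 25 July 2026.

May 17, 2026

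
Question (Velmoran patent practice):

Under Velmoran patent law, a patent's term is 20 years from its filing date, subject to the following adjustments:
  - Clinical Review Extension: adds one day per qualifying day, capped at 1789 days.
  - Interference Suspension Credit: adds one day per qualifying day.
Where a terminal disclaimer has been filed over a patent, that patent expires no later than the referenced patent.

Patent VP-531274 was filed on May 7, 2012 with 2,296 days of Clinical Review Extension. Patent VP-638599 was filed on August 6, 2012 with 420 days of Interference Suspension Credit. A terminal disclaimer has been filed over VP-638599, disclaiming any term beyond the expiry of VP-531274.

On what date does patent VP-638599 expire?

2033-09-30

Natural term of VP-638599:
  Base: filing + 20 years → 6 August 2032.
  Interference Suspension Credit: +420 days → 30 September 2033.
Expiry of referenced patent VP-531274:
  Base: filing + 20 years → 7 May 2032.
  Clinical Review Extension: 2296 days claimed exceeds the 1789-day cap, so +1789 days → 31 March 2037.
Terminal disclaimer: VP-638599 expires on the earlier of 30 September 2033 and 31 March 2037.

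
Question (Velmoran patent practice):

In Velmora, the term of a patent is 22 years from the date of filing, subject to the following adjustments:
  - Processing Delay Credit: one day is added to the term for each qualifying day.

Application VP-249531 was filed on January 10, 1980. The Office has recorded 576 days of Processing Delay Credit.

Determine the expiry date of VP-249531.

Base term: filing date + 22 years → 10 January 2002.
Processing Delay Credit: +576 days → 9 August 2003.

2003-08-09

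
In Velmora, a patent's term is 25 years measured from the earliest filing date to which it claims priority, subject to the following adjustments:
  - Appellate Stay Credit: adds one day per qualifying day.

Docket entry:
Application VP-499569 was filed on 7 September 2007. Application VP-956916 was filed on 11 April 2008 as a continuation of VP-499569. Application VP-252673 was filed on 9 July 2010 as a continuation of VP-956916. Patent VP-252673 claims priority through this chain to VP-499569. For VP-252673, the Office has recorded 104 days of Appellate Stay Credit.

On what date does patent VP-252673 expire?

December 20, 2032

Earliest priority filing: 7 September 2007.
Base term: 7 September 2007 + 25 years → 7 September 2032.
Appellate Stay Credit: +104 days → 20 December 2032.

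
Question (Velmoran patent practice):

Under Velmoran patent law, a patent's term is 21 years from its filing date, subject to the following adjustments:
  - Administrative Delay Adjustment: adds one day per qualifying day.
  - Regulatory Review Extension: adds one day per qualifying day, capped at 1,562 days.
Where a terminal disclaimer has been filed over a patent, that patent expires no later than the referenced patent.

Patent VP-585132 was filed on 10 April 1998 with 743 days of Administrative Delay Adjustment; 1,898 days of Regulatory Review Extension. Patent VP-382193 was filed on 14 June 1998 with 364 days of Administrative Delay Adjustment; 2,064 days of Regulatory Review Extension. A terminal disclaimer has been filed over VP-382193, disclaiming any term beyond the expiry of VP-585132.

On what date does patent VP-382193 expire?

2024-09-21

Natural term of VP-382193:
  Base: filing + 21 years → 14 June 2019.
  Administrative Delay Adjustment: +364 days → 12 June 2020.
  Regulatory Review Extension: 2064 days claimed exceeds the 1562-day cap, so +1562 days → 21 September 2024.
Expiry of referenced patent VP-585132:
  Base: filing + 21 years → 10 April 2019.
  Administrative Delay Adjustment: +743 days → 22 April 2021.
  Regulatory Review Extension: 1898 days claimed exceeds the 1562-day cap, so +1562 days → 1 August 2025.
Terminal disclaimer: VP-382193 expires on the earlier of 21 September 2024 and 1 August 2025.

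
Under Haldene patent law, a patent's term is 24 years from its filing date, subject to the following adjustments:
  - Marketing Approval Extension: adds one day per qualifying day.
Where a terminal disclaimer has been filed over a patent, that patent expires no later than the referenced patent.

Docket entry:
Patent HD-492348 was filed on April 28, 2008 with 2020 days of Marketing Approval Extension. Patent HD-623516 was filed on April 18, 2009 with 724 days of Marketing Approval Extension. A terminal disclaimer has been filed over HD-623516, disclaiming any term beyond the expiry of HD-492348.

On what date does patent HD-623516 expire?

2035-04-12

Natural term of HD-623516:
  Base: filing + 24 years → 18 April 2033.
  Marketing Approval Extension: +724 days → 12 April 2035.
Expiry of referenced patent HD-492348:
  Base: filing + 24 years → 28 April 2032.
  Marketing Approval Extension: +2020 days → 8 November 2037.
Terminal disclaimer: HD-623516 expires on the earlier of 12 April 2035 and 8 November 2037.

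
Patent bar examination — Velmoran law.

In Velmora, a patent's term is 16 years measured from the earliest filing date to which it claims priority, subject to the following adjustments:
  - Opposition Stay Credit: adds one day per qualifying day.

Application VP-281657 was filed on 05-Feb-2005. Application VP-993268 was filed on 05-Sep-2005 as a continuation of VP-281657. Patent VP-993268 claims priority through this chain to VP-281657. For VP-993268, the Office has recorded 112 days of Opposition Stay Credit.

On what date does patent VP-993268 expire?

Earliest priority filing: 5 February 2005.
Base term: 5 February 2005 + 16 years → 5 February 2021.
Opposition Stay Credit: +112 days → 28 May 2021.

May 28, 2021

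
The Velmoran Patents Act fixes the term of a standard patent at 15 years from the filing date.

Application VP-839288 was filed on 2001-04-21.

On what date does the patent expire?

2016-04-21

Filing date + 15 years → 21 April 2016.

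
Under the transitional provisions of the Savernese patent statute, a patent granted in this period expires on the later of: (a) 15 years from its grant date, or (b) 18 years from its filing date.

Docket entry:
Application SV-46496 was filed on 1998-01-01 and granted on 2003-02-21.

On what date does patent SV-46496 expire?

2018-02-21

(a) grant + 15 years → 21 February 2018.
(b) filing + 18 years → 1 January 2016.
Later of the two: 21 February 2018.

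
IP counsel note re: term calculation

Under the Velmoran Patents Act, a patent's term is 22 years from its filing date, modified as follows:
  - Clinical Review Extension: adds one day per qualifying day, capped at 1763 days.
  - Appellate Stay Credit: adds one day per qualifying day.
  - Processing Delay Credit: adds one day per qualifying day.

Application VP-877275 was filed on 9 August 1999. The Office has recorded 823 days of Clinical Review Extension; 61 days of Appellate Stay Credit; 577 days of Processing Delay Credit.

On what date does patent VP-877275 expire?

Base term: filing date + 22 years → 9 August 2021.
Clinical Review Extension: 823 days (within the 1763-day cap) → +823 days → 10 November 2023.
Appellate Stay Credit: +61 days → 10 January 2024.
Processing Delay Credit: +577 days → 9 August 2025.

2025-08-09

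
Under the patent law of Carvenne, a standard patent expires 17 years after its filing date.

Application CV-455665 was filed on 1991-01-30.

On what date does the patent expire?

Filing date + 17 years → 30 January 2008.

January 30, 2008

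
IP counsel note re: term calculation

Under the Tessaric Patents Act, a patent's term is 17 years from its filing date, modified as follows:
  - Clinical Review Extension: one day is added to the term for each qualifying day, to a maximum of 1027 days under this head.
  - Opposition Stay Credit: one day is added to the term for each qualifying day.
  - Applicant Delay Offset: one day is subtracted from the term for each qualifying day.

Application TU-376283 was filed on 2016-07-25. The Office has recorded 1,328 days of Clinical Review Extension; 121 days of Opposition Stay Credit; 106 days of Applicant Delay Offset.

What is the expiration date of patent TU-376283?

Base term: filing date + 17 years → 25 July 2033.
Clinical Review Extension: 1328 days claimed exceeds the 1027-day cap, so +1027 days → 17 May 2036.
Opposition Stay Credit: +121 days → 15 September 2036.
Applicant Delay Offset: −106 days → 1 June 2036.

2036-06-01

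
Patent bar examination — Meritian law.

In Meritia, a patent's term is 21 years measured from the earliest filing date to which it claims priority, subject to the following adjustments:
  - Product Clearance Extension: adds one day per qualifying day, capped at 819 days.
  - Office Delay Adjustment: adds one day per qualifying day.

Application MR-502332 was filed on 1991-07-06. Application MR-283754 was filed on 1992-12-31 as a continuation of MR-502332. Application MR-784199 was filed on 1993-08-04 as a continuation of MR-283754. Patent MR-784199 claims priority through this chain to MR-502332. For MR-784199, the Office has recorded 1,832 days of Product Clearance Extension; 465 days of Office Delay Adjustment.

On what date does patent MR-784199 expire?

2016-01-11

Earliest priority filing: 6 July 1991.
Base term: 6 July 1991 + 21 years → 6 July 2012.
Product Clearance Extension: 1832 days claimed exceeds the 819-day cap, so +819 days → 3 October 2014.
Office Delay Adjustment: +465 days → 11 January 2016.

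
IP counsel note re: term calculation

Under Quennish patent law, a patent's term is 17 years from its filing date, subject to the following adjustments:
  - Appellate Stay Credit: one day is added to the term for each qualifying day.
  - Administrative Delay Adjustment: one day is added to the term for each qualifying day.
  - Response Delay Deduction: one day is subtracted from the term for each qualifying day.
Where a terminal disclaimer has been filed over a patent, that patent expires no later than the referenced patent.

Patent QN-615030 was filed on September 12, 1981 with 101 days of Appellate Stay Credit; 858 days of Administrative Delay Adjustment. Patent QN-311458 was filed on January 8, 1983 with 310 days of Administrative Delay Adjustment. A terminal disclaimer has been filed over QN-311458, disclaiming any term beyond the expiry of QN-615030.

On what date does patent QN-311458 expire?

November 13, 2000

Natural term of QN-311458:
  Base: filing + 17 years → 8 January 2000.
  Administrative Delay Adjustment: +310 days → 13 November 2000.
Expiry of referenced patent QN-615030:
  Base: filing + 17 years → 12 September 1998.
  Appellate Stay Credit: +101 days → 22 December 1998.
  Administrative Delay Adjustment: +858 days → 28 April 2001.
Terminal disclaimer: QN-311458 expires on the earlier of 13 November 2000 and 28 April 2001.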